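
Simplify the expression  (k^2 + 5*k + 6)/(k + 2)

k + 3

Factor: k^2 + 5*k + 6 = (k + 2)*(k + 3)
Cancel the common factor (k + 2).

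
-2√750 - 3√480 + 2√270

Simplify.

2√750 = 10*√30; 3√480 = 12*√30; 2√270 = 6*√30
Combine: (-10 - 12 + 6)·√30 = -16*√30

-16*√30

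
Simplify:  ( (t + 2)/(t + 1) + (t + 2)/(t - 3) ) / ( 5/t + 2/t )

(2*t³ + 2*t² - 4*t)/(7*t² - 14*t - 21)

Numerator: (t + 2)/(t + 1) + (t + 2)/(t - 3) = (2*t² + 2*t - 4)/(t² - 2*t - 3)
Denominator: 5/t + 2/t = 7/t
Divide: ((2*t² + 2*t - 4)/(t² - 2*t - 3)) · (t/7) = (2*t³ + 2*t² - 4*t)/(7*t² - 14*t - 21)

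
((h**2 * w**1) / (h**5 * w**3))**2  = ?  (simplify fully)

Inside the bracket: (h**-3) * (w**-2)
Raise to the power 2: (h**-6) * (w**-4)

1/(h**6*w**4)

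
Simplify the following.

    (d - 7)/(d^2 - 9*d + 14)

1/(d - 2)

Factor: d^2 - 9*d + 14 = (d - 7)*(d - 2)
Cancel the common factor (d - 7).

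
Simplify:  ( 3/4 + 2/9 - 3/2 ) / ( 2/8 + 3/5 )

-95/153

Numerator: 3/4 + 2/9 - 3/2 = -19/36
Denominator: 2/8 + 3/5 = 17/20
Divide: (-19/36) · (20/17) = -95/153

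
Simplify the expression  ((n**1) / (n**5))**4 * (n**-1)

Inside the bracket: (n**-4)
Raise to the power 4: (n**-16)
Multiply by (n**-1): add exponents.

n**(-17)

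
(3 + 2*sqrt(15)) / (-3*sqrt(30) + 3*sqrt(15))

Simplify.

Multiply numerator and denominator by 3*sqrt(15) + 3*sqrt(30).
Denominator becomes -135; numerator becomes 9*sqrt(15) + 9*sqrt(30) + 90 + 90*sqrt(2).

(-10*sqrt(2) - 10 - sqrt(30) - sqrt(15))/15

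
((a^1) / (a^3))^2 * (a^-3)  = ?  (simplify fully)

Inside the bracket: (a^-2)
Raise to the power 2: (a^-4)
Multiply by (a^-3): add exponents.

a^(-7)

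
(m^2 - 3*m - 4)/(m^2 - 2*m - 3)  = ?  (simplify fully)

(m - 4)/(m - 3)

Factor: m^2 - 3*m - 4 = (m - 4)*(m + 1);  m^2 - 2*m - 3 = (m + 1)*(m - 3)
Cancel the common factor (m + 1).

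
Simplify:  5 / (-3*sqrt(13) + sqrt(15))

(-15*sqrt(13) - 5*sqrt(15))/102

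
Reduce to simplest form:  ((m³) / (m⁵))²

Inside the bracket: (m^-2)
Raise to the power 2: (m^-4)

m^(-4)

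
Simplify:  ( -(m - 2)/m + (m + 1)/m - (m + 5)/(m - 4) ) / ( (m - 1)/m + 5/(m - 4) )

(-m^2 - 2*m - 12)/(m^2 + 4)

Numerator: -(m - 2)/m + (m + 1)/m - (m + 5)/(m - 4) = (-m^2 - 2*m - 12)/(m^2 - 4*m)
Denominator: (m - 1)/m + 5/(m - 4) = (m^2 + 4)/(m^2 - 4*m)
Divide: ((-m^2 - 2*m - 12)/(m^2 - 4*m)) · ((m^2 - 4*m)/(m^2 + 4)) = (-m^2 - 2*m - 12)/(m^2 + 4)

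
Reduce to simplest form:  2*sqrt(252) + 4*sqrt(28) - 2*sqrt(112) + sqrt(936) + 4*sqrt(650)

2*sqrt(252) = 12*sqrt(7); 4*sqrt(28) = 8*sqrt(7); 2*sqrt(112) = 8*sqrt(7); sqrt(936) = 6*sqrt(26); 4*sqrt(650) = 20*sqrt(26)

12*sqrt(7) + 26*sqrt(26)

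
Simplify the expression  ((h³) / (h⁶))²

Inside the bracket: (h^-3)
Raise to the power 2: (h^-6)

h^(-6)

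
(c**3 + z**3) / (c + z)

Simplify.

z**3 + c**3 = (c + z)(c**2 - c*z + z**2).

c**2 - c*z + z**2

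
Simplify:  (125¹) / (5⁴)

5^(-1)

125¹ = 5^3; 5⁴ = 5^4
Combine exponents: 5^(-1)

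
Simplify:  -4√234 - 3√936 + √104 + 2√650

-18*√26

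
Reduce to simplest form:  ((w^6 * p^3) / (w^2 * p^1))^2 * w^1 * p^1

Inside the bracket: w^4 * p^2
Raise to the power 2: w^8 * p^4
Multiply by w^1 * p^1: add exponents.

p^5*w^9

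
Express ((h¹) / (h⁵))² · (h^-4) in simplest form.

Inside the bracket: (h^-4)
Raise to the power 2: (h^-8)
Multiply by (h^-4): add exponents.

h^(-12)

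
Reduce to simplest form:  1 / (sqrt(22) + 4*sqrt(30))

(-sqrt(22) + 4*sqrt(30))/458

Multiply numerator and denominator by -sqrt(22) + 4*sqrt(30).
Denominator becomes 458; numerator becomes -sqrt(22) + 4*sqrt(30).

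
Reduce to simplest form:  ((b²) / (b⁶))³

b^(-12)

Inside the bracket: (b^-4)
Raise to the power 3: (b^-12)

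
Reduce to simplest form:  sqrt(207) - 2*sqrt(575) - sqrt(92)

sqrt(207) = 3*sqrt(23); 2*sqrt(575) = 10*sqrt(23); sqrt(92) = 2*sqrt(23)
Combine: (3 - 10 - 2)·sqrt(23) = -9*sqrt(23)

-9*sqrt(23)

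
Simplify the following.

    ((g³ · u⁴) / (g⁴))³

u^12/g³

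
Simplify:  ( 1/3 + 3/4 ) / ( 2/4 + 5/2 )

Numerator: 1/3 + 3/4 = 13/12
Denominator: 2/4 + 5/2 = 3
Divide: (13/12) · (1/3) = 13/36

13/36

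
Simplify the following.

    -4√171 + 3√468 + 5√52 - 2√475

4√171 = 12*√19; 3√468 = 18*√13; 5√52 = 10*√13; 2√475 = 10*√19

-22*√19 + 28*√13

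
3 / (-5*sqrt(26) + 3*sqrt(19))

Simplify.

(-15*sqrt(26) - 9*sqrt(19))/479

Multiply numerator and denominator by 3*sqrt(19) + 5*sqrt(26).
Denominator becomes -479; numerator becomes 9*sqrt(19) + 15*sqrt(26).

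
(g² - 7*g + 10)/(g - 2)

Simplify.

g - 5

Factor: g² - 7*g + 10 = (g - 2)·(g - 5)
Cancel the common factor (g - 2).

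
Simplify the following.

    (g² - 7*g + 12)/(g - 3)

g - 4

Factor: g² - 7*g + 12 = (g - 4)·(g - 3)
Cancel the common factor (g - 3).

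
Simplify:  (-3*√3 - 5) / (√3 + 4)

Multiply numerator and denominator by -√3 + 4.
Denominator becomes 13; numerator becomes -7*√3 - 11.

(-7*√3 - 11)/13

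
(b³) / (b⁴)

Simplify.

1/b

Quotient: (b^-1)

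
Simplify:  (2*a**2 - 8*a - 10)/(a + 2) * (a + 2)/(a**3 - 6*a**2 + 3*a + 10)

2/(a - 2)

Factor: 2*a**2 - 8*a - 10 = 2*(a + 1)*(a - 5);  a**3 - 6*a**2 + 3*a + 10 = (a + 1)*(a - 5)*(a - 2)
Cancel the common factors (a + 2), (a + 1), (a - 5).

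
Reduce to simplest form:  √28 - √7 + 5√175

26*√7

√28 = 2*√7; √7 = √7; 5√175 = 25*√7
Combine: (2 - 1 + 25)·√7 = 26*√7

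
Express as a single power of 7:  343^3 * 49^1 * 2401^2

7^19

343^3 = 7^9; 49^1 = 7^2; 2401^2 = 7^8
Combine exponents: 7^19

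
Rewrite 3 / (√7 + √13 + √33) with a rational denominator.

Group as (√13 + √33) + √7; multiply by (√13 + √33) - √7, then rationalise the remaining surd.

(-2*√3003 - 13*√33 + 27*√13 + 39*√7)/65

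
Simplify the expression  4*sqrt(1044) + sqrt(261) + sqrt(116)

29*sqrt(29)

4*sqrt(1044) = 24*sqrt(29); sqrt(261) = 3*sqrt(29); sqrt(116) = 2*sqrt(29)
Combine: (24 + 3 + 2)·sqrt(29) = 29*sqrt(29)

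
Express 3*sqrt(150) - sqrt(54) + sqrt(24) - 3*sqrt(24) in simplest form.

3*sqrt(150) = 15*sqrt(6); sqrt(54) = 3*sqrt(6); sqrt(24) = 2*sqrt(6); 3*sqrt(24) = 6*sqrt(6)
Combine: (15 - 3 + 2 - 6)·sqrt(6) = 8*sqrt(6)

8*sqrt(6)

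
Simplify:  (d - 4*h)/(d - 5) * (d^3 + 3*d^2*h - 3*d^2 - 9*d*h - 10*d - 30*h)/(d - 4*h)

Factor: d^3 + 3*d^2*h - 3*d^2 - 9*d*h - 10*d - 30*h = (d + 3*h)*(d - 5)*(d + 2)
Cancel the common factors (d - 5), (d - 4*h).

d^2 + 3*d*h + 2*d + 6*h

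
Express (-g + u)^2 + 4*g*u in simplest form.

(g + u)^2

After expansion: g^2 + 2*g*u + u^2 — a perfect-square trinomial.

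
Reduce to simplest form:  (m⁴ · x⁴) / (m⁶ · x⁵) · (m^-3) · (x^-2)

1/(m⁵*x³)

Quotient: (m^-2) · (x^-1)
Multiply by (m^-3) · (x^-2): add exponents.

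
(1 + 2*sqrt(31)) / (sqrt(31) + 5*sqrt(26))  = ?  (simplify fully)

Multiply numerator and denominator by -5*sqrt(26) + sqrt(31).
Denominator becomes -619; numerator becomes -10*sqrt(806) - 5*sqrt(26) + sqrt(31) + 62.

(-62 - sqrt(31) + 5*sqrt(26) + 10*sqrt(806))/619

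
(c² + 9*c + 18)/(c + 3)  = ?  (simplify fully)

Factor: c² + 9*c + 18 = (c + 3)·(c + 6)
Cancel the common factor (c + 3).

c + 6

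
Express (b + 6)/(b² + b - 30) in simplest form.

Factor: b² + b - 30 = (b - 5)·(b + 6)
Cancel the common factor (b + 6).

1/(b - 5)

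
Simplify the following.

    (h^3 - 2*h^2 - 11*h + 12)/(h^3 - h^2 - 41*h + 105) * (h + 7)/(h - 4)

(h^2 + 2*h - 3)/(h^2 - 8*h + 15)

Factor: h^3 - 2*h^2 - 11*h + 12 = (h + 3)*(h - 4)*(h - 1);  h^3 - h^2 - 41*h + 105 = (h + 7)*(h - 3)*(h - 5)
Cancel the common factors (h - 4), (h + 7).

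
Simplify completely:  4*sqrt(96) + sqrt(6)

17*sqrt(6)

4*sqrt(96) = 16*sqrt(6); sqrt(6) = sqrt(6)
Combine: (16 + 1)·sqrt(6) = 17*sqrt(6)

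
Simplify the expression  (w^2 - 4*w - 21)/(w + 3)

Factor: w^2 - 4*w - 21 = (w - 7)*(w + 3)
Cancel the common factor (w + 3).

w - 7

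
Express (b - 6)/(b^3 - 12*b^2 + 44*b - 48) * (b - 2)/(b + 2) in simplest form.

Factor: b^3 - 12*b^2 + 44*b - 48 = (b - 4)*(b - 6)*(b - 2)
Cancel the common factors (b - 2), (b - 6).

1/(b^2 - 2*b - 8)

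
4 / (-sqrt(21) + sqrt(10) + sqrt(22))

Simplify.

(-44*sqrt(21) + 36*sqrt(22) + 132*sqrt(10) + 16*sqrt(1155))/759

Group as (sqrt(10) + sqrt(22)) - sqrt(21); multiply by (sqrt(10) + sqrt(22)) + sqrt(21), then rationalise the remaining surd.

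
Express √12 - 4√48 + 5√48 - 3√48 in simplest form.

√12 = 2*√3; 4√48 = 16*√3; 5√48 = 20*√3; 3√48 = 12*√3
Combine: (2 - 16 + 20 - 12)·√3 = -6*√3

-6*√3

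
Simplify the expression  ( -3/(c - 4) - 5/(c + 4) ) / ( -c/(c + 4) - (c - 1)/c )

(8*c^2 - 8*c)/(2*c^3 - 5*c^2 - 16*c + 16)

Numerator: -3/(c - 4) - 5/(c + 4) = (-8*c + 8)/(c^2 - 16)
Denominator: -c/(c + 4) - (c - 1)/c = (-2*c^2 - 3*c + 4)/(c^2 + 4*c)
Divide: ((-8*c + 8)/(c^2 - 16)) · ((c^2 + 4*c)/(-2*c^2 - 3*c + 4)) = (8*c^2 - 8*c)/(2*c^3 - 5*c^2 - 16*c + 16)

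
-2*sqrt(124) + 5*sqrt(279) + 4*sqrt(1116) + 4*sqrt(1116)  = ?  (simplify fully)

2*sqrt(124) = 4*sqrt(31); 5*sqrt(279) = 15*sqrt(31); 4*sqrt(1116) = 24*sqrt(31); 4*sqrt(1116) = 24*sqrt(31)
Combine: (-4 + 15 + 24 + 24)·sqrt(31) = 59*sqrt(31)

59*sqrt(31)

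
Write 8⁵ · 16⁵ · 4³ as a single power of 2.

2^41

8⁵ = 2^15; 16⁵ = 2^20; 4³ = 2^6
Combine exponents: 2^41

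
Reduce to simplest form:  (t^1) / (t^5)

Quotient: (t^-4)

t^(-4)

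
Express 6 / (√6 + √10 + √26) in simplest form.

(-6*√390 - 15*√26 + 33*√10 + 45*√6)/35

Group as (√10 + √26) + √6; multiply by (√10 + √26) - √6, then rationalise the remaining surd.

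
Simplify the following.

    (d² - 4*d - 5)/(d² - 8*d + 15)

Factor: d² - 4*d - 5 = (d - 5)·(d + 1);  d² - 8*d + 15 = (d - 5)·(d - 3)
Cancel the common factor (d - 5).

(d + 1)/(d - 3)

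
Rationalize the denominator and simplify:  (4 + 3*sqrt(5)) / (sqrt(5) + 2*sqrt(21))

Multiply numerator and denominator by -2*sqrt(21) + sqrt(5).
Denominator becomes -79; numerator becomes -6*sqrt(105) - 8*sqrt(21) + 4*sqrt(5) + 15.

(-15 - 4*sqrt(5) + 8*sqrt(21) + 6*sqrt(105))/79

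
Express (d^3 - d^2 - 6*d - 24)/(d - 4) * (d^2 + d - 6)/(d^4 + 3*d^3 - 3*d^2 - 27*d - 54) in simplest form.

Factor: d^3 - d^2 - 6*d - 24 = (d^2 + 3*d + 6)*(d - 4);  d^2 + d - 6 = (d + 3)*(d - 2);  d^4 + 3*d^3 - 3*d^2 - 27*d - 54 = (d - 3)*(d + 3)*(d^2 + 3*d + 6)
Cancel the common factors (d^2 + 3*d + 6), (d - 4), (d + 3).

(d - 2)/(d - 3)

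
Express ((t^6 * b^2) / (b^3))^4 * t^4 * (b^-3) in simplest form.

t^28/b^7

Inside the bracket: t^6 * (b^-1)
Raise to the power 4: t^24 * (b^-4)
Multiply by t^4 * (b^-3): add exponents.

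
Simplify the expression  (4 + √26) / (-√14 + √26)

Multiply numerator and denominator by √14 + √26.
Denominator becomes 12; numerator becomes 4*√14 + 2*√91 + 4*√26 + 26.

(2*√14 + √91 + 2*√26 + 13)/6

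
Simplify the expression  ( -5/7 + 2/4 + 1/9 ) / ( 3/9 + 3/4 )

-2/21

Numerator: -5/7 + 2/4 + 1/9 = -13/126
Denominator: 3/9 + 3/4 = 13/12
Divide: (-13/126) · (12/13) = -2/21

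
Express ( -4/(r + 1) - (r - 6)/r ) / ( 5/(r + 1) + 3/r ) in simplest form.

(-r² + r + 6)/(8*r + 3)

Numerator: -4/(r + 1) - (r - 6)/r = (-r² + r + 6)/(r² + r)
Denominator: 5/(r + 1) + 3/r = (8*r + 3)/(r² + r)
Divide: ((-r² + r + 6)/(r² + r)) · ((r² + r)/(8*r + 3)) = (-r² + r + 6)/(8*r + 3)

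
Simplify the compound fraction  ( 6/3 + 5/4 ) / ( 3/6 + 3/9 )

39/10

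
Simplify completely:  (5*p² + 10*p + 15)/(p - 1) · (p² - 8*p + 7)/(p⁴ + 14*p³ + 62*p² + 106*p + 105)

(5*p - 35)/(p² + 12*p + 35)

Factor: 5*p² + 10*p + 15 = 5·(p² + 2*p + 3);  p² - 8*p + 7 = (p - 1)·(p - 7);  p⁴ + 14*p³ + 62*p² + 106*p + 105 = (p + 7)·(p² + 2*p + 3)·(p + 5)
Cancel the common factors (p² + 2*p + 3), (p - 1).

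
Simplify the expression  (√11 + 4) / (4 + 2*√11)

(3 + 2*√11)/14

Multiply numerator and denominator by -2*√11 + 4.
Denominator becomes -28; numerator becomes -4*√11 - 6.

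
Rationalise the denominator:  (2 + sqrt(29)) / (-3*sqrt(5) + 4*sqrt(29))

(6*sqrt(5) + 3*sqrt(145) + 8*sqrt(29) + 116)/419

Multiply numerator and denominator by 3*sqrt(5) + 4*sqrt(29).
Denominator becomes 419; numerator becomes 6*sqrt(5) + 3*sqrt(145) + 8*sqrt(29) + 116.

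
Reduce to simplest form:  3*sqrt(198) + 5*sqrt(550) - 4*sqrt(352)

18*sqrt(22)

3*sqrt(198) = 9*sqrt(22); 5*sqrt(550) = 25*sqrt(22); 4*sqrt(352) = 16*sqrt(22)
Combine: (9 + 25 - 16)·sqrt(22) = 18*sqrt(22)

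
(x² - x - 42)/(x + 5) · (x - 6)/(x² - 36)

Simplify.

(x - 7)/(x + 5)

Factor: x² - x - 42 = (x - 7)·(x + 6);  x² - 36 = (x - 6)·(x + 6)
Cancel the common factors (x - 6), (x + 6).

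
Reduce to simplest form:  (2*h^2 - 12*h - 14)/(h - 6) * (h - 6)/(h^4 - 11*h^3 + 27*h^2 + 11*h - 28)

2/(h^2 - 5*h + 4)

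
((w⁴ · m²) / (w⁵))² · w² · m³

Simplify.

m⁷

Inside the bracket: (w^-1) · m²
Raise to the power 2: (w^-2) · m⁴
Multiply by w² · m³: add exponents.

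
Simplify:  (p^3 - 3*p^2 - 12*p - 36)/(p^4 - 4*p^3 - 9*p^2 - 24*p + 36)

Factor: p^3 - 3*p^2 - 12*p - 36 = (p - 6)*(p^2 + 3*p + 6);  p^4 - 4*p^3 - 9*p^2 - 24*p + 36 = (p - 6)*(p - 1)*(p^2 + 3*p + 6)
Cancel the common factors (p^2 + 3*p + 6), (p - 6).

1/(p - 1)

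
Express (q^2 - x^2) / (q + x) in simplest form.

q - x

Factor q^2 - x^2 and cancel (q + x).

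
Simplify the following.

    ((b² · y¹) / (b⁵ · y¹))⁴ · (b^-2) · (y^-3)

1/(b^14*y³)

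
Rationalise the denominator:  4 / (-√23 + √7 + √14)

Group as (√7 + √14) - √23; multiply by (√7 + √14) + √23, then rationalise the remaining surd.

(2*√23 + 16*√14 + 30*√7 + 14*√46)/97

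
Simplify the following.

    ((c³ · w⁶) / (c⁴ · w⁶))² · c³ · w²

c*w²

Inside the bracket: (c^-1)
Raise to the power 2: (c^-2)
Multiply by c³ · w²: add exponents.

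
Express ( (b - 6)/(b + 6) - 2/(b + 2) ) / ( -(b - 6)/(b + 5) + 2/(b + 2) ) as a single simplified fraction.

(-b³ + b² + 54*b + 120)/(b³ - 58*b - 132)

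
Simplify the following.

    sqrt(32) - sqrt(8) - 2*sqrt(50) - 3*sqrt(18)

-17*sqrt(2)

sqrt(32) = 4*sqrt(2); sqrt(8) = 2*sqrt(2); 2*sqrt(50) = 10*sqrt(2); 3*sqrt(18) = 9*sqrt(2)
Combine: (4 - 2 - 10 - 9)·sqrt(2) = -17*sqrt(2)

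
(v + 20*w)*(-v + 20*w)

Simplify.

(20*w)^2 - (v)^2 = -v^2 + 400*w^2.

-v^2 + 400*w^2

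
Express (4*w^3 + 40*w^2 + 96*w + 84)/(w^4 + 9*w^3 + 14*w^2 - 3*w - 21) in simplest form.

4/(w - 1)

Factor: 4*w^3 + 40*w^2 + 96*w + 84 = 4*(w + 7)*(w^2 + 3*w + 3);  w^4 + 9*w^3 + 14*w^2 - 3*w - 21 = (w - 1)*(w + 7)*(w^2 + 3*w + 3)
Cancel the common factors (w^2 + 3*w + 3), (w + 7).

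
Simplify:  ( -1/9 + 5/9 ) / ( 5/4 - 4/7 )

112/171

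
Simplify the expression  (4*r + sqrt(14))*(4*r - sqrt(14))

16*r^2 - 14

(4*r)^2 - (sqrt(14))^2 = 16*r^2 - 14.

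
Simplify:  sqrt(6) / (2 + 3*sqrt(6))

Multiply numerator and denominator by -3*sqrt(6) + 2.
Denominator becomes -50; numerator becomes -18 + 2*sqrt(6).

(-sqrt(6) + 9)/25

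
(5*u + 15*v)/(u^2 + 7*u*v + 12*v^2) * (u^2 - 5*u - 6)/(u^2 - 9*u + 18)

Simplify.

(5*u + 5)/(u^2 + 4*u*v - 3*u - 12*v)

Factor: 5*u + 15*v = 5*(u + 3*v);  u^2 + 7*u*v + 12*v^2 = (u + 4*v)*(u + 3*v);  u^2 - 5*u - 6 = (u - 6)*(u + 1);  u^2 - 9*u + 18 = (u - 6)*(u - 3)
Cancel the common factors (u - 6), (u + 3*v).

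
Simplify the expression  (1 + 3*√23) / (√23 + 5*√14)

(-69 - √23 + 5*√14 + 15*√322)/327

Multiply numerator and denominator by -5*√14 + √23.
Denominator becomes -327; numerator becomes -15*√322 - 5*√14 + √23 + 69.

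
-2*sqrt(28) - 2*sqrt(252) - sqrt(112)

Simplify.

-20*sqrt(7)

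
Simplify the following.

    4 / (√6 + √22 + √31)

(-16*√1023 - 12*√31 + 60*√22 + 188*√6)/519

Group as (√6 + √31) + √22; multiply by (√6 + √31) - √22, then rationalise the remaining surd.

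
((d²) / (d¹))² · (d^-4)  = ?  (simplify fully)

d^(-2)

Inside the bracket: d¹
Raise to the power 2: d²
Multiply by (d^-4): add exponents.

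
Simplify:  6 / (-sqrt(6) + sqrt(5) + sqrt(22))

Group as (sqrt(5) + sqrt(22)) - sqrt(6); multiply by (sqrt(5) + sqrt(22)) + sqrt(6), then rationalise the remaining surd.

-138*sqrt(5) - 24*sqrt(165) + 126*sqrt(6) + 66*sqrt(22)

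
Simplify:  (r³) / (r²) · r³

Quotient: r¹
Multiply by r³: add exponents.

r⁴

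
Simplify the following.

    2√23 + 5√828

32*√23

2√23 = 2*√23; 5√828 = 30*√23
Combine: (2 + 30)·√23 = 32*√23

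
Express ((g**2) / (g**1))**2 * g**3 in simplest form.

g**5

Inside the bracket: g**1
Raise to the power 2: g**2
Multiply by g**3: add exponents.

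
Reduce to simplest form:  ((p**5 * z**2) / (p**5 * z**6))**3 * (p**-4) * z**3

1/(p**4*z**9)

Inside the bracket: (z**-4)
Raise to the power 3: (z**-12)
Multiply by (p**-4) * z**3: add exponents.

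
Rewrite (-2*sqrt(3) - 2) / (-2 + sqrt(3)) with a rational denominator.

Multiply numerator and denominator by -2 - sqrt(3).
Denominator becomes 1; numerator becomes 10 + 6*sqrt(3).

10 + 6*sqrt(3)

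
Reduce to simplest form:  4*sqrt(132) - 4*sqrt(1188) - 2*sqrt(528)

4*sqrt(132) = 8*sqrt(33); 4*sqrt(1188) = 24*sqrt(33); 2*sqrt(528) = 8*sqrt(33)
Combine: (8 - 24 - 8)·sqrt(33) = -24*sqrt(33)

-24*sqrt(33)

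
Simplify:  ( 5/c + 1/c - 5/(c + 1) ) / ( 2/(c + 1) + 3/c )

(c + 6)/(5*c + 3)

Numerator: 5/c + 1/c - 5/(c + 1) = (c + 6)/(c² + c)
Denominator: 2/(c + 1) + 3/c = (5*c + 3)/(c² + c)
Divide: ((c + 6)/(c² + c)) · ((c² + c)/(5*c + 3)) = (c + 6)/(5*c + 3)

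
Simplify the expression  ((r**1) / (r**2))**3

r**(-3)

Inside the bracket: (r**-1)
Raise to the power 3: (r**-3)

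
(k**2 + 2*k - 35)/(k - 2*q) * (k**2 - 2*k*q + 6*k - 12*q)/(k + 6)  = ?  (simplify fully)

Factor: k**2 + 2*k - 35 = (k - 5)*(k + 7);  k**2 - 2*k*q + 6*k - 12*q = (k + 6)*(k - 2*q)
Cancel the common factors (k + 6), (k - 2*q).

k**2 + 2*k - 35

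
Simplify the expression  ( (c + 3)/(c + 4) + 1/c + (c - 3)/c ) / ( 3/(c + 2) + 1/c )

Numerator: (c + 3)/(c + 4) + 1/c + (c - 3)/c = (2*c^2 + 5*c - 8)/(c^2 + 4*c)
Denominator: 3/(c + 2) + 1/c = (4*c + 2)/(c^2 + 2*c)
Divide: ((2*c^2 + 5*c - 8)/(c^2 + 4*c)) · ((c^2 + 2*c)/(4*c + 2)) = (2*c^3 + 9*c^2 + 2*c - 16)/(4*c^2 + 18*c + 8)

(2*c^3 + 9*c^2 + 2*c - 16)/(4*c^2 + 18*c + 8)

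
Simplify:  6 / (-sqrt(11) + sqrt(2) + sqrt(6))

(6*sqrt(11) + 14*sqrt(6) + 30*sqrt(2) + 8*sqrt(33))/13

Group as (sqrt(2) + sqrt(6)) - sqrt(11); multiply by (sqrt(2) + sqrt(6)) + sqrt(11), then rationalise the remaining surd.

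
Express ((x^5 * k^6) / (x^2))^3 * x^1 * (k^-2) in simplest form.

Inside the bracket: x^3 * k^6
Raise to the power 3: x^9 * k^18
Multiply by x^1 * (k^-2): add exponents.

k^16*x^10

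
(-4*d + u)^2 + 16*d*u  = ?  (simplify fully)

Expanding gives 16*d^2 + 8*d*u + u^2, a perfect square.

(4*d + u)^2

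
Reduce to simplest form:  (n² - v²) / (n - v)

n + v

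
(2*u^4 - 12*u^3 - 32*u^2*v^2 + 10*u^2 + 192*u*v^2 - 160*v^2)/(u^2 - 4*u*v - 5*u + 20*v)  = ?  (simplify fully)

Factor: 2*u^4 - 12*u^3 - 32*u^2*v^2 + 10*u^2 + 192*u*v^2 - 160*v^2 = 2*(u + 4*v)*(u - 1)*(u - 5)*(u - 4*v);  u^2 - 4*u*v - 5*u + 20*v = (u - 4*v)*(u - 5)
Cancel the common factors (u - 5), (u - 4*v).

2*u^2 + 8*u*v - 2*u - 8*v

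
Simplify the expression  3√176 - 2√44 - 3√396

-10*√11

3√176 = 12*√11; 2√44 = 4*√11; 3√396 = 18*√11
Combine: (12 - 4 - 18)·√11 = -10*√11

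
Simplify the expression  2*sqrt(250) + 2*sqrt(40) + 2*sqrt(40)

2*sqrt(250) = 10*sqrt(10); 2*sqrt(40) = 4*sqrt(10); 2*sqrt(40) = 4*sqrt(10)
Combine: (10 + 4 + 4)·sqrt(10) = 18*sqrt(10)

18*sqrt(10)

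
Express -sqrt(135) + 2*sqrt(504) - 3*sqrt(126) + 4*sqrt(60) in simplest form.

sqrt(135) = 3*sqrt(15); 2*sqrt(504) = 12*sqrt(14); 3*sqrt(126) = 9*sqrt(14); 4*sqrt(60) = 8*sqrt(15)

3*sqrt(14) + 5*sqrt(15)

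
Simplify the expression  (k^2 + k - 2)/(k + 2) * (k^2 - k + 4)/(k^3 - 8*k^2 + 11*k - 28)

Factor: k^2 + k - 2 = (k + 2)*(k - 1);  k^3 - 8*k^2 + 11*k - 28 = (k - 7)*(k^2 - k + 4)
Cancel the common factors (k^2 - k + 4), (k + 2).

(k - 1)/(k - 7)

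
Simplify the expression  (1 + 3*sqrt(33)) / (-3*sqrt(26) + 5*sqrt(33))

Multiply numerator and denominator by 3*sqrt(26) + 5*sqrt(33).
Denominator becomes 591; numerator becomes 3*sqrt(26) + 5*sqrt(33) + 9*sqrt(858) + 495.

(3*sqrt(26) + 5*sqrt(33) + 9*sqrt(858) + 495)/591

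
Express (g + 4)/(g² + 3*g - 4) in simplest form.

Factor: g² + 3*g - 4 = (g - 1)·(g + 4)
Cancel the common factor (g + 4).

1/(g - 1)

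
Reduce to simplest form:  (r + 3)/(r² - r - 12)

1/(r - 4)

Factor: r² - r - 12 = (r + 3)·(r - 4)
Cancel the common factor (r + 3).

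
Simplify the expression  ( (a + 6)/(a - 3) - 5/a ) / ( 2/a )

(a² + a + 15)/(2*a - 6)

Numerator: (a + 6)/(a - 3) - 5/a = (a² + a + 15)/(a² - 3*a)
Denominator: 2/a = 2/a
Divide: ((a² + a + 15)/(a² - 3*a)) · (a/2) = (a² + a + 15)/(2*a - 6)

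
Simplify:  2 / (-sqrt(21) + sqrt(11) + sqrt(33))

(-46*sqrt(21) - 2*sqrt(33) + 86*sqrt(11) + 132*sqrt(7))/923

Group as (sqrt(11) + sqrt(33)) - sqrt(21); multiply by (sqrt(11) + sqrt(33)) + sqrt(21), then rationalise the remaining surd.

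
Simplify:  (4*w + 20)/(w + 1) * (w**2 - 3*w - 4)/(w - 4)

4*w + 20

Factor: 4*w + 20 = 4*(w + 5);  w**2 - 3*w - 4 = (w - 4)*(w + 1)
Cancel the common factors (w - 4), (w + 1).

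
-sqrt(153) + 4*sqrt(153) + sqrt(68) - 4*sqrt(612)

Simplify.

-13*sqrt(17)

sqrt(153) = 3*sqrt(17); 4*sqrt(153) = 12*sqrt(17); sqrt(68) = 2*sqrt(17); 4*sqrt(612) = 24*sqrt(17)
Combine: (-3 + 12 + 2 - 24)·sqrt(17) = -13*sqrt(17)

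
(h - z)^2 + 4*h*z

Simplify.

(h + z)^2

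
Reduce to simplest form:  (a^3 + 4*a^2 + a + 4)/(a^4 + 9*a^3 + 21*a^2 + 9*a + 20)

1/(a + 5)

Factor: a^3 + 4*a^2 + a + 4 = (a^2 + 1)*(a + 4);  a^4 + 9*a^3 + 21*a^2 + 9*a + 20 = (a^2 + 1)*(a + 4)*(a + 5)
Cancel the common factors (a^2 + 1), (a + 4).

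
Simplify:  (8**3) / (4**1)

8**3 = 2**9; 4**1 = 2**2
Combine exponents: 2**7

2**7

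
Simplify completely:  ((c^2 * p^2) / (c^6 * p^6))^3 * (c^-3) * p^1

1/(c^15*p^11)

Inside the bracket: (c^-4) * (p^-4)
Raise to the power 3: (c^-12) * (p^-12)
Multiply by (c^-3) * p^1: add exponents.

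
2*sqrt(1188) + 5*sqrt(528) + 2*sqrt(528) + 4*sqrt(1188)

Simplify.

2*sqrt(1188) = 12*sqrt(33); 5*sqrt(528) = 20*sqrt(33); 2*sqrt(528) = 8*sqrt(33); 4*sqrt(1188) = 24*sqrt(33)
Combine: (12 + 20 + 8 + 24)·sqrt(33) = 64*sqrt(33)

64*sqrt(33)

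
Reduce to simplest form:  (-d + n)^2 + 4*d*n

Expand the square and combine the 4*d*n term.

(d + n)^2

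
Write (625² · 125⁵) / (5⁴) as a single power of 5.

5^19

625² = 5^8; 125⁵ = 5^15; 5⁴ = 5^4
Combine exponents: 5^19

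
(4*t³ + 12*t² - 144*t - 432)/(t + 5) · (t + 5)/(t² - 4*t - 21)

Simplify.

(4*t² - 144)/(t - 7)

Factor: 4*t³ + 12*t² - 144*t - 432 = 4·(t + 6)·(t - 6)·(t + 3);  t² - 4*t - 21 = (t - 7)·(t + 3)
Cancel the common factors (t + 3), (t + 5).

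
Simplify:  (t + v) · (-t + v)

-t² + v²

Telescope via difference of squares: (v+t)(v-t) = -t² + v².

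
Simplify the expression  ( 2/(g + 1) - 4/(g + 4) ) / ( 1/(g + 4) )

Numerator: 2/(g + 1) - 4/(g + 4) = (-2*g + 4)/(g^2 + 5*g + 4)
Denominator: 1/(g + 4) = 1/(g + 4)
Divide: ((-2*g + 4)/(g^2 + 5*g + 4)) · (g + 4) = (-2*g + 4)/(g + 1)

(-2*g + 4)/(g + 1)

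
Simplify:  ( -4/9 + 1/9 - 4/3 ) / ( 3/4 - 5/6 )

20

Numerator: -4/9 + 1/9 - 4/3 = -5/3
Denominator: 3/4 - 5/6 = -1/12
Divide: (-5/3) · (-12) = 20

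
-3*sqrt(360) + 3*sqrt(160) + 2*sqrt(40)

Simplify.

-2*sqrt(10)

3*sqrt(360) = 18*sqrt(10); 3*sqrt(160) = 12*sqrt(10); 2*sqrt(40) = 4*sqrt(10)
Combine: (-18 + 12 + 4)·sqrt(10) = -2*sqrt(10)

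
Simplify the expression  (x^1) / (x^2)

Quotient: (x^-1)

1/x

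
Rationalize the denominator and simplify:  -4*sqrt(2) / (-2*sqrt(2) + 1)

Multiply numerator and denominator by 1 + 2*sqrt(2).
Denominator becomes -7; numerator becomes -16 - 4*sqrt(2).

(4*sqrt(2) + 16)/7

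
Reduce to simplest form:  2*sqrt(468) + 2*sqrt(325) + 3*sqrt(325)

37*sqrt(13)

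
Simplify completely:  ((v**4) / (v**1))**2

Inside the bracket: v**3
Raise to the power 2: v**6

v**6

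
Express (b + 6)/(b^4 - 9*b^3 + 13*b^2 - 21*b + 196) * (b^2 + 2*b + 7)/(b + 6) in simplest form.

1/(b^2 - 11*b + 28)

Factor: b^4 - 9*b^3 + 13*b^2 - 21*b + 196 = (b^2 + 2*b + 7)*(b - 7)*(b - 4)
Cancel the common factors (b^2 + 2*b + 7), (b + 6).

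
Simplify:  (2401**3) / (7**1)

2401**3 = 7**12; 7**1 = 7**1
Combine exponents: 7**11

7**11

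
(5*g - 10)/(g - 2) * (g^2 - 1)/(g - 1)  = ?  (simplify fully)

Factor: 5*g - 10 = 5*(g - 2);  g^2 - 1 = (g + 1)*(g - 1)
Cancel the common factors (g - 1), (g - 2).

5*g + 5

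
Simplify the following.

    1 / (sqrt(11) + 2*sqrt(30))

Multiply numerator and denominator by -2*sqrt(30) + sqrt(11).
Denominator becomes -109; numerator becomes -2*sqrt(30) + sqrt(11).

(-sqrt(11) + 2*sqrt(30))/109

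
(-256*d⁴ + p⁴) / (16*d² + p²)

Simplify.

-16*d² + p²

-256*d⁴ + p⁴ factors as (-4*d + p)*(4*d + p)*(16*d² + p²).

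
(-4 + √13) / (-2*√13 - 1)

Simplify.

(-10 + 3*√13)/17

Multiply numerator and denominator by -1 + 2*√13.
Denominator becomes -51; numerator becomes -9*√13 + 30.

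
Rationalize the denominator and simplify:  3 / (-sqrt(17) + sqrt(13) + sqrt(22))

Group as (sqrt(13) + sqrt(22)) - sqrt(17); multiply by (sqrt(13) + sqrt(22)) + sqrt(17), then rationalise the remaining surd.

(-27*sqrt(17) + 12*sqrt(22) + 39*sqrt(13) + 3*sqrt(4862))/410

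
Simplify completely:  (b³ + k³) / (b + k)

b² - b*k + k²

Apply the sum-of-cubes factorisation and cancel (b + k).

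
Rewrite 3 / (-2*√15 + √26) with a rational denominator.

(-6*√15 - 3*√26)/34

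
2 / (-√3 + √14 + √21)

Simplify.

(-16*√3 - 2*√21 + 5*√14 + 21*√2)/38

Group as (√14 + √21) - √3; multiply by (√14 + √21) + √3, then rationalise the remaining surd.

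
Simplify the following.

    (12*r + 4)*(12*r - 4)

(12*r)^2 - (4)^2 = 144*r^2 - 16.

144*r^2 - 16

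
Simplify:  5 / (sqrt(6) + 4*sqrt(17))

Multiply numerator and denominator by -4*sqrt(17) + sqrt(6).
Denominator becomes -266; numerator becomes -20*sqrt(17) + 5*sqrt(6).

(-5*sqrt(6) + 20*sqrt(17))/266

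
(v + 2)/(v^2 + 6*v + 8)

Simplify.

1/(v + 4)

Factor: v^2 + 6*v + 8 = (v + 4)*(v + 2)
Cancel the common factor (v + 2).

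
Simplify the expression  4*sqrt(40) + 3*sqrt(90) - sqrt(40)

15*sqrt(10)

4*sqrt(40) = 8*sqrt(10); 3*sqrt(90) = 9*sqrt(10); sqrt(40) = 2*sqrt(10)
Combine: (8 + 9 - 2)·sqrt(10) = 15*sqrt(10)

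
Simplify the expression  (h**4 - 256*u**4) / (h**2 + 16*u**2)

Factor h**4 - (4*u)**4 and cancel (h**2 + 16*u**2).

h**2 - 16*u**2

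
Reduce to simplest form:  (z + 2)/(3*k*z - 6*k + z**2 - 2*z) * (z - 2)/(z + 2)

1/(3*k + z)

Factor: 3*k*z - 6*k + z**2 - 2*z = (z - 2)*(3*k + z)
Cancel the common factors (z + 2), (z - 2).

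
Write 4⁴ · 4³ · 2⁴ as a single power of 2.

2^18

4⁴ = 2^8; 4³ = 2^6; 2⁴ = 2^4
Combine exponents: 2^18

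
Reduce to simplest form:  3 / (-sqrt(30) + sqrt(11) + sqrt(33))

Group as (sqrt(11) + sqrt(33)) - sqrt(30); multiply by (sqrt(11) + sqrt(33)) + sqrt(30), then rationalise the remaining surd.

(-21*sqrt(30) + 12*sqrt(33) + 78*sqrt(11) + 99*sqrt(10))/628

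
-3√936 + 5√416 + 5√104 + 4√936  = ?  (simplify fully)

36*√26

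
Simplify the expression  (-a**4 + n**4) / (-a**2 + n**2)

Difference of fourth powers: factor out (-a**2 + n**2).

a**2 + n**2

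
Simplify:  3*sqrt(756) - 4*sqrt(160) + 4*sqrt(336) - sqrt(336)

3*sqrt(756) = 18*sqrt(21); 4*sqrt(160) = 16*sqrt(10); 4*sqrt(336) = 16*sqrt(21); sqrt(336) = 4*sqrt(21)

-16*sqrt(10) + 30*sqrt(21)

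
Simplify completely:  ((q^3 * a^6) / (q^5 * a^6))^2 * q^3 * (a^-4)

1/(a^4*q)

Inside the bracket: (q^-2)
Raise to the power 2: (q^-4)
Multiply by q^3 * (a^-4): add exponents.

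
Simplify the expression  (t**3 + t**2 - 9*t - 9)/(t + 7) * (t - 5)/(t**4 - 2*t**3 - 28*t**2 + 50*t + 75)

(t + 3)/(t**2 + 12*t + 35)

Factor: t**3 + t**2 - 9*t - 9 = (t - 3)*(t + 3)*(t + 1);  t**4 - 2*t**3 - 28*t**2 + 50*t + 75 = (t + 5)*(t - 3)*(t - 5)*(t + 1)
Cancel the common factors (t - 3), (t + 1), (t - 5).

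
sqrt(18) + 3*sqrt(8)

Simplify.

9*sqrt(2)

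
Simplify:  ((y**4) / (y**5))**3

Inside the bracket: (y**-1)
Raise to the power 3: (y**-3)

y**(-3)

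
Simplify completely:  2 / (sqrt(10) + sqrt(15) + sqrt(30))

(-24*sqrt(5) - 2*sqrt(30) + 10*sqrt(15) + 14*sqrt(10))/115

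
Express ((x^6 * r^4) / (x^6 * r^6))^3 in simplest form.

Inside the bracket: (r^-2)
Raise to the power 3: (r^-6)

r^(-6)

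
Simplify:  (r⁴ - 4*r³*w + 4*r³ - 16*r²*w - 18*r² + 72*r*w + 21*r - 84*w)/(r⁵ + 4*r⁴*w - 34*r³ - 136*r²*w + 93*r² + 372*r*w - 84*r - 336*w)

(r - 4*w)/(r² + 4*r*w - 4*r - 16*w)

Factor: r⁴ - 4*r³*w + 4*r³ - 16*r²*w - 18*r² + 72*r*w + 21*r - 84*w = (r + 7)·(r - 4*w)·(r² - 3*r + 3);  r⁵ + 4*r⁴*w - 34*r³ - 136*r²*w + 93*r² + 372*r*w - 84*r - 336*w = (r + 4*w)·(r² - 3*r + 3)·(r - 4)·(r + 7)
Cancel the common factors (r² - 3*r + 3), (r + 7).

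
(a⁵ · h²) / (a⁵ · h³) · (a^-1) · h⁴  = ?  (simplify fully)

Quotient: (h^-1)
Multiply by (a^-1) · h⁴: add exponents.

h³/a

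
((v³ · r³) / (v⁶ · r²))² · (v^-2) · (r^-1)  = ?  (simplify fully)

r/v⁸

Inside the bracket: (v^-3) · r¹
Raise to the power 2: (v^-6) · r²
Multiply by (v^-2) · (r^-1): add exponents.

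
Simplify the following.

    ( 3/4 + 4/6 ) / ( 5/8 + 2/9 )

102/61

Numerator: 3/4 + 4/6 = 17/12
Denominator: 5/8 + 2/9 = 61/72
Divide: (17/12) · (72/61) = 102/61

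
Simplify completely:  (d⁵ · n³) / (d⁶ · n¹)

Quotient: (d^-1) · n²

n²/d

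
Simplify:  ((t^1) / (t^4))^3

t^(-9)

Inside the bracket: (t^-3)
Raise to the power 3: (t^-9)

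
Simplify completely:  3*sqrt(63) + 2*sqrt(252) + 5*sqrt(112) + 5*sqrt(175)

66*sqrt(7)

3*sqrt(63) = 9*sqrt(7); 2*sqrt(252) = 12*sqrt(7); 5*sqrt(112) = 20*sqrt(7); 5*sqrt(175) = 25*sqrt(7)
Combine: (9 + 12 + 20 + 25)·sqrt(7) = 66*sqrt(7)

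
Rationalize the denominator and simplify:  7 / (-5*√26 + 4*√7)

(-35*√26 - 28*√7)/538

Multiply numerator and denominator by 4*√7 + 5*√26.
Denominator becomes -538; numerator becomes 28*√7 + 35*√26.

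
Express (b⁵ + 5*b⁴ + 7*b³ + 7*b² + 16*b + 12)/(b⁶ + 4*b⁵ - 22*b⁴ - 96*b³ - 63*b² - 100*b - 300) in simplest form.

Factor: b⁵ + 5*b⁴ + 7*b³ + 7*b² + 16*b + 12 = (b + 2)·(b + 3)·(b + 1)·(b² - b + 2);  b⁶ + 4*b⁵ - 22*b⁴ - 96*b³ - 63*b² - 100*b - 300 = (b² - b + 2)·(b + 3)·(b + 5)·(b + 2)·(b - 5)
Cancel the common factors (b² - b + 2), (b + 2), (b + 3).

(b + 1)/(b² - 25)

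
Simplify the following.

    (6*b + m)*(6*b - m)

(6*b)^2 - (m)^2 = 36*b^2 - m^2.

36*b^2 - m^2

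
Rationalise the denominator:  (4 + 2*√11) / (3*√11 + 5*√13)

Multiply numerator and denominator by -5*√13 + 3*√11.
Denominator becomes -226; numerator becomes -10*√143 - 20*√13 + 12*√11 + 66.

(-33 - 6*√11 + 10*√13 + 5*√143)/113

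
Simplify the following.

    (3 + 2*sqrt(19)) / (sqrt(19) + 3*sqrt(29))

(-38 - 3*sqrt(19) + 9*sqrt(29) + 6*sqrt(551))/242

Multiply numerator and denominator by -3*sqrt(29) + sqrt(19).
Denominator becomes -242; numerator becomes -6*sqrt(551) - 9*sqrt(29) + 3*sqrt(19) + 38.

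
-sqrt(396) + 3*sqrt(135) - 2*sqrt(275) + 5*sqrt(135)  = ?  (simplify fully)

sqrt(396) = 6*sqrt(11); 3*sqrt(135) = 9*sqrt(15); 2*sqrt(275) = 10*sqrt(11); 5*sqrt(135) = 15*sqrt(15)

-16*sqrt(11) + 24*sqrt(15)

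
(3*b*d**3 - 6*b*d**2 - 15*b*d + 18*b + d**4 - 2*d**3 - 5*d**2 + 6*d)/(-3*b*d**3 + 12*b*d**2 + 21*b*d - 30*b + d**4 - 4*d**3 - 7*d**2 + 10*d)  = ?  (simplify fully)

Factor: 3*b*d**3 - 6*b*d**2 - 15*b*d + 18*b + d**4 - 2*d**3 - 5*d**2 + 6*d = (d - 1)*(3*b + d)*(d - 3)*(d + 2);  -3*b*d**3 + 12*b*d**2 + 21*b*d - 30*b + d**4 - 4*d**3 - 7*d**2 + 10*d = (-3*b + d)*(d - 1)*(d - 5)*(d + 2)
Cancel the common factors (d - 1), (d + 2).

(-3*b*d + 9*b - d**2 + 3*d)/(3*b*d - 15*b - d**2 + 5*d)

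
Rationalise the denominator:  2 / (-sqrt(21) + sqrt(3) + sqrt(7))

Group as (sqrt(3) + sqrt(7)) - sqrt(21); multiply by (sqrt(3) + sqrt(7)) + sqrt(21), then rationalise the remaining surd.

(-22*sqrt(21) - 34*sqrt(7) - 50*sqrt(3) - 84)/37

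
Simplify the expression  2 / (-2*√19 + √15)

(-4*√19 - 2*√15)/61

Multiply numerator and denominator by √15 + 2*√19.
Denominator becomes -61; numerator becomes 2*√15 + 4*√19.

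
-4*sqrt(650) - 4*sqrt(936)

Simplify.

-44*sqrt(26)

4*sqrt(650) = 20*sqrt(26); 4*sqrt(936) = 24*sqrt(26)
Combine: (-20 - 24)·sqrt(26) = -44*sqrt(26)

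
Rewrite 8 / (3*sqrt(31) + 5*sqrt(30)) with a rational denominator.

(-24*sqrt(31) + 40*sqrt(30))/471

Multiply numerator and denominator by -3*sqrt(31) + 5*sqrt(30).
Denominator becomes 471; numerator becomes -24*sqrt(31) + 40*sqrt(30).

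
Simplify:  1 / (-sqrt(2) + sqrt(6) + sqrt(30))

Group as (sqrt(6) + sqrt(30)) - sqrt(2); multiply by (sqrt(6) + sqrt(30)) + sqrt(2), then rationalise the remaining surd.

(-13*sqrt(6) - 6*sqrt(10) + 17*sqrt(2) + 11*sqrt(30))/218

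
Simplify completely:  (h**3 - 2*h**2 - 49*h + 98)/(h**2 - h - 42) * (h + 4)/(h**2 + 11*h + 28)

Factor: h**3 - 2*h**2 - 49*h + 98 = (h - 7)*(h + 7)*(h - 2);  h**2 - h - 42 = (h + 6)*(h - 7);  h**2 + 11*h + 28 = (h + 7)*(h + 4)
Cancel the common factors (h + 7), (h + 4), (h - 7).

(h - 2)/(h + 6)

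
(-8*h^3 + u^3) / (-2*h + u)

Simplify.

4*h^2 + 2*h*u + u^2

Factor as (a-b)(a^2+ab+b^2) with a=u, b=(2*h).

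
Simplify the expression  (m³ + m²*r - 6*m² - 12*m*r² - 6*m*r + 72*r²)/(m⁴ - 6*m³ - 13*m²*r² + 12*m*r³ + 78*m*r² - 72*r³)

-1/(-m + r)

Factor: m³ + m²*r - 6*m² - 12*m*r² - 6*m*r + 72*r² = (m + 4*r)·(m - 6)·(m - 3*r);  m⁴ - 6*m³ - 13*m²*r² + 12*m*r³ + 78*m*r² - 72*r³ = (m + 4*r)·(m - 6)·(m - r)·(m - 3*r)
Cancel the common factors (m - 3*r), (m - 6), (m + 4*r).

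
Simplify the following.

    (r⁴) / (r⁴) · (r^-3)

r^(-3)

Quotient: 1
Multiply by (r^-3): add exponents.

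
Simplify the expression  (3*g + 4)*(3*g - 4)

Product of conjugates: (P+Q)(P-Q) = P**2 - Q**2.

9*g**2 - 16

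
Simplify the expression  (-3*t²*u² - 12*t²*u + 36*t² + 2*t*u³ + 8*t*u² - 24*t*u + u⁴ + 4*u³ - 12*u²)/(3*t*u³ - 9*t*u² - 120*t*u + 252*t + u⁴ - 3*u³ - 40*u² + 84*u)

Factor: -3*t²*u² - 12*t²*u + 36*t² + 2*t*u³ + 8*t*u² - 24*t*u + u⁴ + 4*u³ - 12*u² = (3*t + u)·(-t + u)·(u - 2)·(u + 6);  3*t*u³ - 9*t*u² - 120*t*u + 252*t + u⁴ - 3*u³ - 40*u² + 84*u = (u - 2)·(u + 6)·(u - 7)·(3*t + u)
Cancel the common factors (3*t + u), (u - 2), (u + 6).

(-t + u)/(u - 7)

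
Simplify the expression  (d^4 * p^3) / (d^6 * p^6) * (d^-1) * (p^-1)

1/(d^3*p^4)

Quotient: (d^-2) * (p^-3)
Multiply by (d^-1) * (p^-1): add exponents.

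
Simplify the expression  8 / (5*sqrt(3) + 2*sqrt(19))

-40*sqrt(3) + 16*sqrt(19)

Multiply numerator and denominator by -2*sqrt(19) + 5*sqrt(3).
Denominator becomes -1; numerator becomes -16*sqrt(19) + 40*sqrt(3).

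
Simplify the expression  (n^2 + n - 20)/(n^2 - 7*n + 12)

(n + 5)/(n - 3)

Factor: n^2 + n - 20 = (n - 4)*(n + 5);  n^2 - 7*n + 12 = (n - 3)*(n - 4)
Cancel the common factor (n - 4).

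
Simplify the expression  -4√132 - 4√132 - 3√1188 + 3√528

-22*√33

4√132 = 8*√33; 4√132 = 8*√33; 3√1188 = 18*√33; 3√528 = 12*√33
Combine: (-8 - 8 - 18 + 12)·√33 = -22*√33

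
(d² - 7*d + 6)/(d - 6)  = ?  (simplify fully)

d - 1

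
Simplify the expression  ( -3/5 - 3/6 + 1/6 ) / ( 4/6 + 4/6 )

Numerator: -3/5 - 3/6 + 1/6 = -14/15
Denominator: 4/6 + 4/6 = 4/3
Divide: (-14/15) · (3/4) = -7/10

-7/10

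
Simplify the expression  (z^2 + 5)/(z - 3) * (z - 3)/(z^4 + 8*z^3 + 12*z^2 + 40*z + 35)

Factor: z^4 + 8*z^3 + 12*z^2 + 40*z + 35 = (z^2 + 5)*(z + 7)*(z + 1)
Cancel the common factors (z^2 + 5), (z - 3).

1/(z^2 + 8*z + 7)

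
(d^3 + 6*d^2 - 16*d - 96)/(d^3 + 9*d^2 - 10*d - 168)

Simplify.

(d + 4)/(d + 7)

Factor: d^3 + 6*d^2 - 16*d - 96 = (d - 4)*(d + 4)*(d + 6);  d^3 + 9*d^2 - 10*d - 168 = (d - 4)*(d + 7)*(d + 6)
Cancel the common factors (d + 6), (d - 4).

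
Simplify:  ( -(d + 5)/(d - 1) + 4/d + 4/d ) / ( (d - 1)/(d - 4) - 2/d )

Numerator: -(d + 5)/(d - 1) + 4/d + 4/d = (-d^2 + 3*d - 8)/(d^2 - d)
Denominator: (d - 1)/(d - 4) - 2/d = (d^2 - 3*d + 8)/(d^2 - 4*d)
Divide: ((-d^2 + 3*d - 8)/(d^2 - d)) · ((d^2 - 4*d)/(d^2 - 3*d + 8)) = (-d + 4)/(d - 1)

(-d + 4)/(d - 1)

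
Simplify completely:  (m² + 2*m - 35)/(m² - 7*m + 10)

(m + 7)/(m - 2)

Factor: m² + 2*m - 35 = (m + 7)·(m - 5);  m² - 7*m + 10 = (m - 2)·(m - 5)
Cancel the common factor (m - 5).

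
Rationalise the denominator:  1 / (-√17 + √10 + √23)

(-8*√17 + 2*√23 + 15*√10 + √3910)/332

Group as (√10 + √23) - √17; multiply by (√10 + √23) + √17, then rationalise the remaining surd.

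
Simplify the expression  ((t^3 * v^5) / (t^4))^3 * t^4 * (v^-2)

t*v^13

Inside the bracket: (t^-1) * v^5
Raise to the power 3: (t^-3) * v^15
Multiply by t^4 * (v^-2): add exponents.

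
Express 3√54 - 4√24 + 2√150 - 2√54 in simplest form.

3√54 = 9*√6; 4√24 = 8*√6; 2√150 = 10*√6; 2√54 = 6*√6
Combine: (9 - 8 + 10 - 6)·√6 = 5*√6

5*√6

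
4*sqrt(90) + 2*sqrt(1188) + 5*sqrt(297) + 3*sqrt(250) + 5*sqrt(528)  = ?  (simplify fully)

4*sqrt(90) = 12*sqrt(10); 2*sqrt(1188) = 12*sqrt(33); 5*sqrt(297) = 15*sqrt(33); 3*sqrt(250) = 15*sqrt(10); 5*sqrt(528) = 20*sqrt(33)

27*sqrt(10) + 47*sqrt(33)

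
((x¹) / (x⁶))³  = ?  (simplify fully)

Inside the bracket: (x^-5)
Raise to the power 3: (x^-15)

x^(-15)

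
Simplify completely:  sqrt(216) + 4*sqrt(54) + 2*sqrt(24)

22*sqrt(6)

sqrt(216) = 6*sqrt(6); 4*sqrt(54) = 12*sqrt(6); 2*sqrt(24) = 4*sqrt(6)
Combine: (6 + 12 + 4)·sqrt(6) = 22*sqrt(6)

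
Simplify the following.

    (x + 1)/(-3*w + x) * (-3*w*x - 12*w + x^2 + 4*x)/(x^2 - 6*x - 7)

(x + 4)/(x - 7)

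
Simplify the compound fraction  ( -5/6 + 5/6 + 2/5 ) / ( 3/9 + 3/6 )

Numerator: -5/6 + 5/6 + 2/5 = 2/5
Denominator: 3/9 + 3/6 = 5/6
Divide: (2/5) · (6/5) = 12/25

12/25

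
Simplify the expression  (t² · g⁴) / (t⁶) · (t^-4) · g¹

g⁵/t⁸

Quotient: (t^-4) · g⁴
Multiply by (t^-4) · g¹: add exponents.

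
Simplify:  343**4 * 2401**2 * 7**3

343**4 = 7**12; 2401**2 = 7**8; 7**3 = 7**3
Combine exponents: 7**23

7**23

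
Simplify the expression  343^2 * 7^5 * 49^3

343^2 = 7^6; 7^5 = 7^5; 49^3 = 7^6
Combine exponents: 7^17

7^17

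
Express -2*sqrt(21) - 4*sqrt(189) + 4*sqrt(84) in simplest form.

-6*sqrt(21)

2*sqrt(21) = 2*sqrt(21); 4*sqrt(189) = 12*sqrt(21); 4*sqrt(84) = 8*sqrt(21)
Combine: (-2 - 12 + 8)·sqrt(21) = -6*sqrt(21)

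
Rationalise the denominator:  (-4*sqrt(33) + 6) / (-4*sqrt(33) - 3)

Multiply numerator and denominator by -3 + 4*sqrt(33).
Denominator becomes -519; numerator becomes -546 + 36*sqrt(33).

(-12*sqrt(33) + 182)/173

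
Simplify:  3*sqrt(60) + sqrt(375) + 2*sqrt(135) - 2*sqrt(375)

7*sqrt(15)

3*sqrt(60) = 6*sqrt(15); sqrt(375) = 5*sqrt(15); 2*sqrt(135) = 6*sqrt(15); 2*sqrt(375) = 10*sqrt(15)
Combine: (6 + 5 + 6 - 10)·sqrt(15) = 7*sqrt(15)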